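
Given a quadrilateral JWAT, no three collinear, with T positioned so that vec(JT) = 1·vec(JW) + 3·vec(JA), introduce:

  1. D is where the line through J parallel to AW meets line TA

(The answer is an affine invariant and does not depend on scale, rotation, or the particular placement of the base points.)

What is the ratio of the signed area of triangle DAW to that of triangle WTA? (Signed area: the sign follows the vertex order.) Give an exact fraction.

Assign J = (0, 0), W = (1, 0), A = (0, 1), T = (1, 3) — the answer is frame-independent, so this choice is without loss of generality.
1. D is where the line through J parallel to AW meets line TA ⇒ D = (-1/3, 1/3)
2·[DAW] = -1, 2·[WTA] = 3
[DAW]:[WTA] = -1:3 = -1/3

[DAW]:[WTA] = -1/3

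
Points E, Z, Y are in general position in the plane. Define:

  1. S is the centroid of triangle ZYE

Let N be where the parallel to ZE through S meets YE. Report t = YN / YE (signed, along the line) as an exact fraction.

t = 2/3

Assign E = (0, 0), Z = (1, 0), Y = (0, 1) — the answer is frame-independent, so this choice is without loss of generality.
1. S is the centroid of triangle ZYE ⇒ S = (1/3, 1/3)
through S parallel to ZE: direction (-1, 0); meets YE at N = (0, 1/3)
N = Y + t·(E−Y) with t = 2/3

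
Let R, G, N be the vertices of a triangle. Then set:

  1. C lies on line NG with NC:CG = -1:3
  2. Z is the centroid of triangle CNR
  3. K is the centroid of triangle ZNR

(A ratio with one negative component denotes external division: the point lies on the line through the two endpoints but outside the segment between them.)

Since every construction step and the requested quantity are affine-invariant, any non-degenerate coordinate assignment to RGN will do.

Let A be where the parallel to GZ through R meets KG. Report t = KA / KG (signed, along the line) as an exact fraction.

t = -4

Assign R = (0, 0), G = (1, 0), N = (0, 1) — the answer is frame-independent, so this choice is without loss of generality.
1. C lies on line NG with NC:CG = -1:3 ⇒ C = (-1/2, 3/2)
2. Z is the centroid of triangle CNR ⇒ Z = (-1/6, 5/6)
3. K is the centroid of triangle ZNR ⇒ K = (-1/18, 11/18)
through R parallel to GZ: direction (-7/6, 5/6); meets KG at A = (-77/18, 55/18)
A = K + t·(G−K) with t = -4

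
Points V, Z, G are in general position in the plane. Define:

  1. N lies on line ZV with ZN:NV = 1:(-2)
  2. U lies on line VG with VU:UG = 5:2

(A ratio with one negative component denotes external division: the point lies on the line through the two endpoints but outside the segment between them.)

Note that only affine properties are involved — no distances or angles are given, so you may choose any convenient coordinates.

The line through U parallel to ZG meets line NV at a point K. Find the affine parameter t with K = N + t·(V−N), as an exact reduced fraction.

Set V = (0, 0), Z = (1, 0), G = (0, 1); any affine frame gives the same invariant.
1. N lies on line ZV with ZN:NV = 1:(-2) ⇒ N = (2, 0)
2. U lies on line VG with VU:UG = 5:2 ⇒ U = (0, 5/7)
through U parallel to ZG: direction (-1, 1); meets NV at K = (5/7, 0)
K = N + t·(V−N) with t = 9/14

t = 9/14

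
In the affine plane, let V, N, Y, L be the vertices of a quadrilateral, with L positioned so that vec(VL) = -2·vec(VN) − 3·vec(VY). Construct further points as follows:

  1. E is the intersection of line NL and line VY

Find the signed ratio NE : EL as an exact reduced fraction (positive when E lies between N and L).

NE:EL = 1/2

Set V = (0, 0), N = (1, 0), Y = (0, 1), L = (-2, -3); any affine frame gives the same invariant.
1. E is the intersection of line NL and line VY ⇒ E = (0, -1)
E = N + t·(L−N) with t = 1/3, so NE:EL = t:(1−t) = 1/3:2/3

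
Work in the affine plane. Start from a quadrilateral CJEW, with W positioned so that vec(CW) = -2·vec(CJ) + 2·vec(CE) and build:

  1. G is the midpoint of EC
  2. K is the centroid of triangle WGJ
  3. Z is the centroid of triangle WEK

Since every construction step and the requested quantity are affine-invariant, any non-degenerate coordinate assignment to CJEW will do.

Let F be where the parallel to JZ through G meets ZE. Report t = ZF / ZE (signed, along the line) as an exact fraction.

Assign C = (0, 0), J = (1, 0), E = (0, 1), W = (-2, 2) — the answer is frame-independent, so this choice is without loss of generality.
1. G is the midpoint of EC ⇒ G = (0, 1/2)
2. K is the centroid of triangle WGJ ⇒ K = (-1/3, 5/6)
3. Z is the centroid of triangle WEK ⇒ Z = (-7/9, 23/18)
through G parallel to JZ: direction (-16/9, 23/18); meets ZE at F = (-112/81, 121/81)
F = Z + t·(E−Z) with t = -7/9

t = -7/9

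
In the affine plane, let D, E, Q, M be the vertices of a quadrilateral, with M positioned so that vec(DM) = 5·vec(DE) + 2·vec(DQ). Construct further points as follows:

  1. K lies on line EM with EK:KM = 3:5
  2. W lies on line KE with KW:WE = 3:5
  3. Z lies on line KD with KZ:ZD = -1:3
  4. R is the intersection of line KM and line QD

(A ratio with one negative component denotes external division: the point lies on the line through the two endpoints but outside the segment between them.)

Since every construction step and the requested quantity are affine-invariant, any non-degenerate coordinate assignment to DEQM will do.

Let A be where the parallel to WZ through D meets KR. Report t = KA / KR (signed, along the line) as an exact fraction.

Set D = (0, 0), E = (1, 0), Q = (0, 1), M = (5, 2); any affine frame gives the same invariant.
1. K lies on line EM with EK:KM = 3:5 ⇒ K = (5/2, 3/4)
2. W lies on line KE with KW:WE = 3:5 ⇒ W = (31/16, 15/32)
3. Z lies on line KD with KZ:ZD = -1:3 ⇒ Z = (15/4, 9/8)
4. R is the intersection of line KM and line QD ⇒ R = (0, -1/2)
through D parallel to WZ: direction (29/16, 21/32); meets KR at A = (29/8, 21/16)
A = K + t·(R−K) with t = -9/20

t = -9/20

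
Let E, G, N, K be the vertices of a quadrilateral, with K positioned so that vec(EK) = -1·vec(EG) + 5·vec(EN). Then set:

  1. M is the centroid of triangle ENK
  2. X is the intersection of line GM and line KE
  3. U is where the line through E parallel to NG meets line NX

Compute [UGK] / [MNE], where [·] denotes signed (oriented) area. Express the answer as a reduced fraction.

[UGK]:[MNE] = -48/5

Set E = (0, 0), G = (1, 0), N = (0, 1), K = (-1, 5); any affine frame gives the same invariant.
1. M is the centroid of triangle ENK ⇒ M = (-1/3, 2)
2. X is the intersection of line GM and line KE ⇒ X = (-3/7, 15/7)
3. U is where the line through E parallel to NG meets line NX ⇒ U = (3/5, -3/5)
2·[UGK] = 16/5, 2·[MNE] = -1/3
[UGK]:[MNE] = 16/5:-1/3 = -48/5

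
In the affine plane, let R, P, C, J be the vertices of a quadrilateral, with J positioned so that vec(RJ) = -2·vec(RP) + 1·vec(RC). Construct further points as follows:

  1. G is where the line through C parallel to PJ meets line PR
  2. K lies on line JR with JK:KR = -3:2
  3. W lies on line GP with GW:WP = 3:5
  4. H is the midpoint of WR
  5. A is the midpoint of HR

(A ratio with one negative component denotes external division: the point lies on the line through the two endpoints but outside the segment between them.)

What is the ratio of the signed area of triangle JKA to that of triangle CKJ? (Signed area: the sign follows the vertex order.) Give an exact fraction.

[JKA]:[CKJ] = -9/32

Work in coordinates with R = (0, 0), P = (1, 0), C = (0, 1), J = (-2, 1).
1. G is where the line through C parallel to PJ meets line PR ⇒ G = (3, 0)
2. K lies on line JR with JK:KR = -3:2 ⇒ K = (4, -2)
3. W lies on line GP with GW:WP = 3:5 ⇒ W = (9/4, 0)
4. H is the midpoint of WR ⇒ H = (9/8, 0)
5. A is the midpoint of HR ⇒ A = (9/16, 0)
2·[JKA] = 27/16, 2·[CKJ] = -6
[JKA]:[CKJ] = 27/16:-6 = -9/32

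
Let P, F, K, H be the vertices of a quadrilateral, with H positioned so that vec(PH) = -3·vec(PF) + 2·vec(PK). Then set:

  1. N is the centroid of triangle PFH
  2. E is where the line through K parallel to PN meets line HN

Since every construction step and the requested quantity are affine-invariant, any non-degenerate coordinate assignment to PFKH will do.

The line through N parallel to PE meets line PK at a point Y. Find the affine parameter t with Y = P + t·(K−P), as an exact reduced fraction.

t = 2/5

Set P = (0, 0), F = (1, 0), K = (0, 1), H = (-3, 2); any affine frame gives the same invariant.
1. N is the centroid of triangle PFH ⇒ N = (-2/3, 2/3)
2. E is where the line through K parallel to PN meets line HN ⇒ E = (5/3, -2/3)
through N parallel to PE: direction (5/3, -2/3); meets PK at Y = (0, 2/5)
Y = P + t·(K−P) with t = 2/5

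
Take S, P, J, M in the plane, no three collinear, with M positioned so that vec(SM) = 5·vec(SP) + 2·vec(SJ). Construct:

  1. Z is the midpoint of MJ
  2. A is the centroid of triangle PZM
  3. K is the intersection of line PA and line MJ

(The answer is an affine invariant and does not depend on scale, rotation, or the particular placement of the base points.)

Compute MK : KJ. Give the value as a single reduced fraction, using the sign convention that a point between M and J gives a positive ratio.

Choose coordinates S = (0, 0), P = (1, 0), J = (0, 1), M = (5, 2).
1. Z is the midpoint of MJ ⇒ Z = (5/2, 3/2)
2. A is the centroid of triangle PZM ⇒ A = (17/6, 7/6)
3. K is the intersection of line PA and line MJ ⇒ K = (15/4, 7/4)
K = M + t·(J−M) with t = 1/4, so MK:KJ = t:(1−t) = 1/4:3/4

MK:KJ = 1/3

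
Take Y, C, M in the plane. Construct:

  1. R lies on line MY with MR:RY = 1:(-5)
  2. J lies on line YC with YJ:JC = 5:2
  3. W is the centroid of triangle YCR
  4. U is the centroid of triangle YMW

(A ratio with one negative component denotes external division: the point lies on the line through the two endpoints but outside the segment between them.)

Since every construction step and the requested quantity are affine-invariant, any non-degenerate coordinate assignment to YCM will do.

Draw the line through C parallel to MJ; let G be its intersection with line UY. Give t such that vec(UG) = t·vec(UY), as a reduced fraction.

Work in coordinates with Y = (0, 0), C = (1, 0), M = (0, 1).
1. R lies on line MY with MR:RY = 1:(-5) ⇒ R = (0, 5/4)
2. J lies on line YC with YJ:JC = 5:2 ⇒ J = (5/7, 0)
3. W is the centroid of triangle YCR ⇒ W = (1/3, 5/12)
4. U is the centroid of triangle YMW ⇒ U = (1/9, 17/36)
through C parallel to MJ: direction (5/7, -1); meets UY at G = (28/113, 119/113)
G = U + t·(Y−U) with t = -139/113

t = -139/113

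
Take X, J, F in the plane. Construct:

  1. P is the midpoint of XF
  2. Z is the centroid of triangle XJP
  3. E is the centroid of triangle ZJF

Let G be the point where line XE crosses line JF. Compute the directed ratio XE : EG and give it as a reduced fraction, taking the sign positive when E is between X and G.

XE:EG = 5

Choose coordinates X = (0, 0), J = (1, 0), F = (0, 1).
1. P is the midpoint of XF ⇒ P = (0, 1/2)
2. Z is the centroid of triangle XJP ⇒ Z = (1/3, 1/6)
3. E is the centroid of triangle ZJF ⇒ E = (4/9, 7/18)
line XE meets JF at G = (8/15, 7/15)
E = X + t·(G−X) with t = 5/6, so XE:EG = 5/6:1/6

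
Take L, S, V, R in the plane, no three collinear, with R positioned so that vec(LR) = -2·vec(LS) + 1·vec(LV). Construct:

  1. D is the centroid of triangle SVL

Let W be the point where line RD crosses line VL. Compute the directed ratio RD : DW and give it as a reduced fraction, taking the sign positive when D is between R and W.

RD:DW = -7

Choose coordinates L = (0, 0), S = (1, 0), V = (0, 1), R = (-2, 1).
1. D is the centroid of triangle SVL ⇒ D = (1/3, 1/3)
line RD meets VL at W = (0, 3/7)
D = R + t·(W−R) with t = 7/6, so RD:DW = 7/6:-1/6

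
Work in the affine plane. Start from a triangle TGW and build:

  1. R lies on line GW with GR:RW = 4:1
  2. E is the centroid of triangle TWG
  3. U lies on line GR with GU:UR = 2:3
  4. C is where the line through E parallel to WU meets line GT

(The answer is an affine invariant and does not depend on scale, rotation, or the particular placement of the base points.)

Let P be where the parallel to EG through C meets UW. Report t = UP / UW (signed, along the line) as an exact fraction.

Assign T = (0, 0), G = (1, 0), W = (0, 1) — the answer is frame-independent, so this choice is without loss of generality.
1. R lies on line GW with GR:RW = 4:1 ⇒ R = (1/5, 4/5)
2. E is the centroid of triangle TWG ⇒ E = (1/3, 1/3)
3. U lies on line GR with GU:UR = 2:3 ⇒ U = (17/25, 8/25)
4. C is where the line through E parallel to WU meets line GT ⇒ C = (2/3, 0)
through C parallel to EG: direction (2/3, -1/3); meets UW at P = (4/3, -1/3)
P = U + t·(W−U) with t = -49/51

t = -49/51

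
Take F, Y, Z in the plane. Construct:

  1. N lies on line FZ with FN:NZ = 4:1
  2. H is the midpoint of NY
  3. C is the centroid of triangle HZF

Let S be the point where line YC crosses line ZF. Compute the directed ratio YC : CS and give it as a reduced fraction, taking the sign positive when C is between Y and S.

YC:CS = 5

Work in coordinates with F = (0, 0), Y = (1, 0), Z = (0, 1).
1. N lies on line FZ with FN:NZ = 4:1 ⇒ N = (0, 4/5)
2. H is the midpoint of NY ⇒ H = (1/2, 2/5)
3. C is the centroid of triangle HZF ⇒ C = (1/6, 7/15)
line YC meets ZF at S = (0, 14/25)
C = Y + t·(S−Y) with t = 5/6, so YC:CS = 5/6:1/6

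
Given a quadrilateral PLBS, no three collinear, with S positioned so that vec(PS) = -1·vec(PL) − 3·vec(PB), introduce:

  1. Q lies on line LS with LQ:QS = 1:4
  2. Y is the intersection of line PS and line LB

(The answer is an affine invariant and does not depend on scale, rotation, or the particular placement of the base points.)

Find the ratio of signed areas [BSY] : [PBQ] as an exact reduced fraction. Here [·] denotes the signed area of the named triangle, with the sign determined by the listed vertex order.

Set P = (0, 0), L = (1, 0), B = (0, 1), S = (-1, -3); any affine frame gives the same invariant.
1. Q lies on line LS with LQ:QS = 1:4 ⇒ Q = (3/5, -3/5)
2. Y is the intersection of line PS and line LB ⇒ Y = (1/4, 3/4)
2·[BSY] = 5/4, 2·[PBQ] = -3/5
[BSY]:[PBQ] = 5/4:-3/5 = -25/12

[BSY]:[PBQ] = -25/12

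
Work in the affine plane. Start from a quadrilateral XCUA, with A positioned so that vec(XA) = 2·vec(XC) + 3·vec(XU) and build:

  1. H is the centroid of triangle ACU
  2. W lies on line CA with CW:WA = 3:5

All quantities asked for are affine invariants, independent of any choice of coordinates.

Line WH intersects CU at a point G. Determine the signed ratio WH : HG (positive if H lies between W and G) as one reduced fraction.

Assign X = (0, 0), C = (1, 0), U = (0, 1), A = (2, 3) — the answer is frame-independent, so this choice is without loss of generality.
1. H is the centroid of triangle ACU ⇒ H = (1, 4/3)
2. W lies on line CA with CW:WA = 3:5 ⇒ W = (11/8, 9/8)
line WH meets CU at G = (-2, 3)
H = W + t·(G−W) with t = 1/9, so WH:HG = 1/9:8/9

WH:HG = 1/8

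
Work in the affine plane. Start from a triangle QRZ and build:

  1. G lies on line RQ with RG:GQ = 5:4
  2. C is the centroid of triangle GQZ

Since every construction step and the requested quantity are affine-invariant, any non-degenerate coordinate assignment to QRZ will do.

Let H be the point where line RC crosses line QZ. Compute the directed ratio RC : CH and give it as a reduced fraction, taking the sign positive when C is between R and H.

RC:CH = 23/4

Choose coordinates Q = (0, 0), R = (1, 0), Z = (0, 1).
1. G lies on line RQ with RG:GQ = 5:4 ⇒ G = (4/9, 0)
2. C is the centroid of triangle GQZ ⇒ C = (4/27, 1/3)
line RC meets QZ at H = (0, 9/23)
C = R + t·(H−R) with t = 23/27, so RC:CH = 23/27:4/27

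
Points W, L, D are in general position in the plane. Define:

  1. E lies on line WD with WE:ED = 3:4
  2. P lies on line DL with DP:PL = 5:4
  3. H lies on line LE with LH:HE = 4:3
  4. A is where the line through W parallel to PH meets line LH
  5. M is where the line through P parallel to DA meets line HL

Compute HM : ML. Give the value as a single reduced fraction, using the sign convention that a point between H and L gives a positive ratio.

Assign W = (0, 0), L = (1, 0), D = (0, 1) — the answer is frame-independent, so this choice is without loss of generality.
1. E lies on line WD with WE:ED = 3:4 ⇒ E = (0, 3/7)
2. P lies on line DL with DP:PL = 5:4 ⇒ P = (5/9, 4/9)
3. H lies on line LE with LH:HE = 4:3 ⇒ H = (3/7, 12/49)
4. A is where the line through W parallel to PH meets line LH ⇒ A = (3/14, 33/98)
5. M is where the line through P parallel to DA meets line HL ⇒ M = (41/63, 22/147)
M = H + t·(L−H) with t = 7/18, so HM:ML = t:(1−t) = 7/18:11/18

HM:ML = 7/11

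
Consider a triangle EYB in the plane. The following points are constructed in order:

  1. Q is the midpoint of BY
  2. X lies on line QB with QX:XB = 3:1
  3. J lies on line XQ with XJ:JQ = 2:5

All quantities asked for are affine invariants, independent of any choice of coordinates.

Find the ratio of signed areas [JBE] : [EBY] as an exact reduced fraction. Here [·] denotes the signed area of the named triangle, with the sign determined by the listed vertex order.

[JBE]:[EBY] = -13/56

Set E = (0, 0), Y = (1, 0), B = (0, 1); any affine frame gives the same invariant.
1. Q is the midpoint of BY ⇒ Q = (1/2, 1/2)
2. X lies on line QB with QX:XB = 3:1 ⇒ X = (1/8, 7/8)
3. J lies on line XQ with XJ:JQ = 2:5 ⇒ J = (13/56, 43/56)
2·[JBE] = 13/56, 2·[EBY] = -1
[JBE]:[EBY] = 13/56:-1 = -13/56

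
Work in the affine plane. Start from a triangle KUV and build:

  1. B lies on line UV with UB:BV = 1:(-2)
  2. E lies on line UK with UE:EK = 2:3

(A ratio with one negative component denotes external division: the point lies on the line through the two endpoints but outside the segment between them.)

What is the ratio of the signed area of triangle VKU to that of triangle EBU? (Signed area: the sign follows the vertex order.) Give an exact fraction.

[VKU]:[EBU] = 5/2

Assign K = (0, 0), U = (1, 0), V = (0, 1) — the answer is frame-independent, so this choice is without loss of generality.
1. B lies on line UV with UB:BV = 1:(-2) ⇒ B = (2, -1)
2. E lies on line UK with UE:EK = 2:3 ⇒ E = (3/5, 0)
2·[VKU] = 1, 2·[EBU] = 2/5
[VKU]:[EBU] = 1:2/5 = 5/2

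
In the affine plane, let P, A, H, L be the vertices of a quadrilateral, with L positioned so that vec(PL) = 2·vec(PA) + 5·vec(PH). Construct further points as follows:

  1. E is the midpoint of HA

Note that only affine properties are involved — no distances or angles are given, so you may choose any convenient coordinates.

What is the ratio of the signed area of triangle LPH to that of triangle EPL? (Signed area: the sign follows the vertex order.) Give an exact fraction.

Set P = (0, 0), A = (1, 0), H = (0, 1), L = (2, 5); any affine frame gives the same invariant.
1. E is the midpoint of HA ⇒ E = (1/2, 1/2)
2·[LPH] = -2, 2·[EPL] = -3/2
[LPH]:[EPL] = -2:-3/2 = 4/3

[LPH]:[EPL] = 4/3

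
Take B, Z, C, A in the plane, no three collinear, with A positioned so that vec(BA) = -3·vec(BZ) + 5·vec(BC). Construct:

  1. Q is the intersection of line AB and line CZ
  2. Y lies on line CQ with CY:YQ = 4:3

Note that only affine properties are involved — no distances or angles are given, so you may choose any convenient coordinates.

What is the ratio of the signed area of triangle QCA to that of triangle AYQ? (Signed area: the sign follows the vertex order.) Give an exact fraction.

[QCA]:[AYQ] = -7/3

Choose coordinates B = (0, 0), Z = (1, 0), C = (0, 1), A = (-3, 5).
1. Q is the intersection of line AB and line CZ ⇒ Q = (-3/2, 5/2)
2. Y lies on line CQ with CY:YQ = 4:3 ⇒ Y = (-6/7, 13/7)
2·[QCA] = 3/2, 2·[AYQ] = -9/14
[QCA]:[AYQ] = 3/2:-9/14 = -7/3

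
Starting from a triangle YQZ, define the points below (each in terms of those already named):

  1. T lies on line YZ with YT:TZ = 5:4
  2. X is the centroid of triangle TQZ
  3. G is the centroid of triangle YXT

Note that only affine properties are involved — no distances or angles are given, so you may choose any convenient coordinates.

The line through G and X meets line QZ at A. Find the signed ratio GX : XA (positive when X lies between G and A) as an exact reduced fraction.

Work in coordinates with Y = (0, 0), Q = (1, 0), Z = (0, 1).
1. T lies on line YZ with YT:TZ = 5:4 ⇒ T = (0, 5/9)
2. X is the centroid of triangle TQZ ⇒ X = (1/3, 14/27)
3. G is the centroid of triangle YXT ⇒ G = (1/9, 29/81)
line GX meets QZ at A = (13/31, 18/31)
X = G + t·(A−G) with t = 31/43, so GX:XA = 31/43:12/43

GX:XA = 31/12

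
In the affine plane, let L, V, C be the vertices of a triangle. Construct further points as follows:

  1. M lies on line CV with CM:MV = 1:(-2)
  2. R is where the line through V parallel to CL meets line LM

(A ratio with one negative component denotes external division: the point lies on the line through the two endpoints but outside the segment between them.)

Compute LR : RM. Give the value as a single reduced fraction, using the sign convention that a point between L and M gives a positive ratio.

Assign L = (0, 0), V = (1, 0), C = (0, 1) — the answer is frame-independent, so this choice is without loss of generality.
1. M lies on line CV with CM:MV = 1:(-2) ⇒ M = (-1, 2)
2. R is where the line through V parallel to CL meets line LM ⇒ R = (1, -2)
R = L + t·(M−L) with t = -1, so LR:RM = t:(1−t) = -1:2

LR:RM = -1/2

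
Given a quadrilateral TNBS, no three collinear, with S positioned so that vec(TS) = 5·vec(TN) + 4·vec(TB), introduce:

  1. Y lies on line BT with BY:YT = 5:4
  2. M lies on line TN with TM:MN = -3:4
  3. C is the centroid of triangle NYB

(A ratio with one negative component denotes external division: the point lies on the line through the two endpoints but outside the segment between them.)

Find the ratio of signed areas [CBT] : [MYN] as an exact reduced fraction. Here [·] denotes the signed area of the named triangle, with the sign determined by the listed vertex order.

Work in coordinates with T = (0, 0), N = (1, 0), B = (0, 1), S = (5, 4).
1. Y lies on line BT with BY:YT = 5:4 ⇒ Y = (0, 4/9)
2. M lies on line TN with TM:MN = -3:4 ⇒ M = (-3, 0)
3. C is the centroid of triangle NYB ⇒ C = (1/3, 13/27)
2·[CBT] = 1/3, 2·[MYN] = -16/9
[CBT]:[MYN] = 1/3:-16/9 = -3/16

[CBT]:[MYN] = -3/16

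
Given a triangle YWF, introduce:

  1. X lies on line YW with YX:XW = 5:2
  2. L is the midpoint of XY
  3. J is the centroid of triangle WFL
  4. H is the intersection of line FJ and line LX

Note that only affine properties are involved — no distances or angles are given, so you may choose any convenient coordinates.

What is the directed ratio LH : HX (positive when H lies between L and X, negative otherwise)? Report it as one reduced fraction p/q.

Work in coordinates with Y = (0, 0), W = (1, 0), F = (0, 1).
1. X lies on line YW with YX:XW = 5:2 ⇒ X = (5/7, 0)
2. L is the midpoint of XY ⇒ L = (5/14, 0)
3. J is the centroid of triangle WFL ⇒ J = (19/42, 1/3)
4. H is the intersection of line FJ and line LX ⇒ H = (19/28, 0)
H = L + t·(X−L) with t = 9/10, so LH:HX = t:(1−t) = 9/10:1/10

LH:HX = 9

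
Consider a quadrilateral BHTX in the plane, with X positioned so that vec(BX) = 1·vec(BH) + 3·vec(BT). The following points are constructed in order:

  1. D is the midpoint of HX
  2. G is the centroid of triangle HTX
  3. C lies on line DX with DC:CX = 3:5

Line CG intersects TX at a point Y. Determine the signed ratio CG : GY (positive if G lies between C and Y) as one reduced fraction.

CG:GY = -1/16

Work in coordinates with B = (0, 0), H = (1, 0), T = (0, 1), X = (1, 3).
1. D is the midpoint of HX ⇒ D = (1, 3/2)
2. G is the centroid of triangle HTX ⇒ G = (2/3, 4/3)
3. C lies on line DX with DC:CX = 3:5 ⇒ C = (1, 33/16)
line CG meets TX at Y = (6, 13)
G = C + t·(Y−C) with t = -1/15, so CG:GY = -1/15:16/15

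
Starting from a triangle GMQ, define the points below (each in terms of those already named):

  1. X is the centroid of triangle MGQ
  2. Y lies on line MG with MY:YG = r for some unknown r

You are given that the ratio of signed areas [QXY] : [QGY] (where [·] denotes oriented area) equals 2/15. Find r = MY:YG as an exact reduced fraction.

r = 3/5

Assign G = (0, 0), M = (1, 0), Q = (0, 1) — the answer is frame-independent, so this choice is without loss of generality.
1. X is the centroid of triangle MGQ ⇒ X = (1/3, 1/3)
2. With MY:YG = r, write λ = r/(r+1) so Y = M + λ·(G−M); Y is affine-linear in λ
Every point depending on Y is an affine combination of Y and λ-independent points, so each such coordinate is linear in λ; the λ² term in each signed area is a multiple of (G−M)×(G−M) = 0, so 2·[QXY] and 2·[QGY] are each linear in λ. Evaluating at λ=0 and λ=1:
  2·[QXY] = -2/3·λ + 1/3,   2·[QGY] = −λ + 1
So [QXY]:[QGY] = (-2/3·λ + 1/3) / (−λ + 1). Setting this equal to 2/15:
  -2/3·λ + 1/3 = 2/15·(−λ + 1)  ⇒  λ = 3/8
Then r = λ/(1−λ) = (3/8)/(5/8) = 3/5. Check: with r = 3/5, Y = (5/8, 0) and [QXY]:[QGY] = 2/15 as required.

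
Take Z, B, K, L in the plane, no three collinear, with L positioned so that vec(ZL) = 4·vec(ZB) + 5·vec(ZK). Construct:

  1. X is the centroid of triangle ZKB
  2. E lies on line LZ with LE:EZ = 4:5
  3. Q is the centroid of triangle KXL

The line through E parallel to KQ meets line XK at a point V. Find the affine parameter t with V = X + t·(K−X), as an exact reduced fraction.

Assign Z = (0, 0), B = (1, 0), K = (0, 1), L = (4, 5) — the answer is frame-independent, so this choice is without loss of generality.
1. X is the centroid of triangle ZKB ⇒ X = (1/3, 1/3)
2. E lies on line LZ with LE:EZ = 4:5 ⇒ E = (20/9, 25/9)
3. Q is the centroid of triangle KXL ⇒ Q = (13/9, 19/9)
through E parallel to KQ: direction (13/9, 10/9); meets XK at V = (-2/81, 85/81)
V = X + t·(K−X) with t = 29/27

t = 29/27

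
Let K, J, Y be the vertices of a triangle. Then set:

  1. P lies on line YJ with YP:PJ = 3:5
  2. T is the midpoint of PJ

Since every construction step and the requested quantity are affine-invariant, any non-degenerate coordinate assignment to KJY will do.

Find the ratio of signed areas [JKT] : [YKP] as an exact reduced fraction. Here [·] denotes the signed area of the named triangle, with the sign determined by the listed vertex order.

[JKT]:[YKP] = -5/6

Work in coordinates with K = (0, 0), J = (1, 0), Y = (0, 1).
1. P lies on line YJ with YP:PJ = 3:5 ⇒ P = (3/8, 5/8)
2. T is the midpoint of PJ ⇒ T = (11/16, 5/16)
2·[JKT] = -5/16, 2·[YKP] = 3/8
[JKT]:[YKP] = -5/16:3/8 = -5/6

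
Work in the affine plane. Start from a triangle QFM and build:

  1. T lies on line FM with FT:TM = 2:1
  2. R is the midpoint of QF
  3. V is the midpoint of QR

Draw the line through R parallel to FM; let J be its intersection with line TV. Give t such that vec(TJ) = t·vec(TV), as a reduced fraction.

t = 2/3

Assign Q = (0, 0), F = (1, 0), M = (0, 1) — the answer is frame-independent, so this choice is without loss of generality.
1. T lies on line FM with FT:TM = 2:1 ⇒ T = (1/3, 2/3)
2. R is the midpoint of QF ⇒ R = (1/2, 0)
3. V is the midpoint of QR ⇒ V = (1/4, 0)
through R parallel to FM: direction (-1, 1); meets TV at J = (5/18, 2/9)
J = T + t·(V−T) with t = 2/3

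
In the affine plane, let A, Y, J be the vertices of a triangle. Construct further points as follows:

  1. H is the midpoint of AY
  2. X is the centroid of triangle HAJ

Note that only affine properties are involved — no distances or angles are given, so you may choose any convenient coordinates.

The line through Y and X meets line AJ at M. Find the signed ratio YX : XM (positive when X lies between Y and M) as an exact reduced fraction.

Assign A = (0, 0), Y = (1, 0), J = (0, 1) — the answer is frame-independent, so this choice is without loss of generality.
1. H is the midpoint of AY ⇒ H = (1/2, 0)
2. X is the centroid of triangle HAJ ⇒ X = (1/6, 1/3)
line YX meets AJ at M = (0, 2/5)
X = Y + t·(M−Y) with t = 5/6, so YX:XM = 5/6:1/6

YX:XM = 5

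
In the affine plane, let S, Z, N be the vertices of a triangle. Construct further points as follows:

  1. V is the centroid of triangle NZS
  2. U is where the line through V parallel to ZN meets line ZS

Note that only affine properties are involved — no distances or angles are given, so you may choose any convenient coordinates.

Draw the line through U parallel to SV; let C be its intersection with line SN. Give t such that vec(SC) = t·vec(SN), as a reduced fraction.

Set S = (0, 0), Z = (1, 0), N = (0, 1); any affine frame gives the same invariant.
1. V is the centroid of triangle NZS ⇒ V = (1/3, 1/3)
2. U is where the line through V parallel to ZN meets line ZS ⇒ U = (2/3, 0)
through U parallel to SV: direction (1/3, 1/3); meets SN at C = (0, -2/3)
C = S + t·(N−S) with t = -2/3

t = -2/3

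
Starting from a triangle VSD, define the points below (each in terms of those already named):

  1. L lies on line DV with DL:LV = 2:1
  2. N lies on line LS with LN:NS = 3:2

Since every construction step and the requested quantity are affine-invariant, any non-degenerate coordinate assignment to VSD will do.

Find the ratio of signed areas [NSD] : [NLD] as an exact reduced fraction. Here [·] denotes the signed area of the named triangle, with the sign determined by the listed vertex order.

Work in coordinates with V = (0, 0), S = (1, 0), D = (0, 1).
1. L lies on line DV with DL:LV = 2:1 ⇒ L = (0, 1/3)
2. N lies on line LS with LN:NS = 3:2 ⇒ N = (3/5, 2/15)
2·[NSD] = 4/15, 2·[NLD] = -2/5
[NSD]:[NLD] = 4/15:-2/5 = -2/3

[NSD]:[NLD] = -2/3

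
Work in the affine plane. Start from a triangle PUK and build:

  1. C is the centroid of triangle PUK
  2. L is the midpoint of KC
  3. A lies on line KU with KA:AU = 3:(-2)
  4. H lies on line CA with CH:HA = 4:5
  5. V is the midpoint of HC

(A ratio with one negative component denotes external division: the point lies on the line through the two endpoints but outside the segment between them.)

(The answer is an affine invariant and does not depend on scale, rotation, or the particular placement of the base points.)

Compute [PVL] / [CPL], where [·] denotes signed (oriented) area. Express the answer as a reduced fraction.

Choose coordinates P = (0, 0), U = (1, 0), K = (0, 1).
1. C is the centroid of triangle PUK ⇒ C = (1/3, 1/3)
2. L is the midpoint of KC ⇒ L = (1/6, 2/3)
3. A lies on line KU with KA:AU = 3:(-2) ⇒ A = (3, -2)
4. H lies on line CA with CH:HA = 4:5 ⇒ H = (41/27, -19/27)
5. V is the midpoint of HC ⇒ V = (25/27, -5/27)
2·[PVL] = 35/54, 2·[CPL] = -1/6
[PVL]:[CPL] = 35/54:-1/6 = -35/9

[PVL]:[CPL] = -35/9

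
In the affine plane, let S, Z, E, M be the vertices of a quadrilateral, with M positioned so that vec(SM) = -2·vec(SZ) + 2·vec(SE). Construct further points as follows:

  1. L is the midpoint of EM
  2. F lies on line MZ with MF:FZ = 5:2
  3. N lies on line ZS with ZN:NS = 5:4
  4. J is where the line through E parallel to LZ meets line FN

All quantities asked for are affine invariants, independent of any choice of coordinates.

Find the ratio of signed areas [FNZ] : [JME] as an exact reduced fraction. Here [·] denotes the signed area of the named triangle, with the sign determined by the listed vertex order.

Assign S = (0, 0), Z = (1, 0), E = (0, 1), M = (-2, 2) — the answer is frame-independent, so this choice is without loss of generality.
1. L is the midpoint of EM ⇒ L = (-1, 3/2)
2. F lies on line MZ with MF:FZ = 5:2 ⇒ F = (1/7, 4/7)
3. N lies on line ZS with ZN:NS = 5:4 ⇒ N = (4/9, 0)
4. J is where the line through E parallel to LZ meets line FN ⇒ J = (-4/29, 32/29)
2·[FNZ] = 20/63, 2·[JME] = 2/29
[FNZ]:[JME] = 20/63:2/29 = 290/63

[FNZ]:[JME] = 290/63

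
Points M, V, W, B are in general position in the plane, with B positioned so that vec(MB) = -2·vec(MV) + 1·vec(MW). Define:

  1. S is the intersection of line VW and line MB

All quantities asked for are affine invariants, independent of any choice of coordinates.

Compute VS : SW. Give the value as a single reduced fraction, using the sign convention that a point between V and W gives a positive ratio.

Choose coordinates M = (0, 0), V = (1, 0), W = (0, 1), B = (-2, 1).
1. S is the intersection of line VW and line MB ⇒ S = (2, -1)
S = V + t·(W−V) with t = -1, so VS:SW = t:(1−t) = -1:2

VS:SW = -1/2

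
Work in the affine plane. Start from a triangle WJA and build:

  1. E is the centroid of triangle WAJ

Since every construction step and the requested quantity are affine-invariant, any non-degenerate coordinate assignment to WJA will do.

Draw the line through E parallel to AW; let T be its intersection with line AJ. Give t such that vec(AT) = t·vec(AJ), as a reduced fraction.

Assign W = (0, 0), J = (1, 0), A = (0, 1) — the answer is frame-independent, so this choice is without loss of generality.
1. E is the centroid of triangle WAJ ⇒ E = (1/3, 1/3)
through E parallel to AW: direction (0, -1); meets AJ at T = (1/3, 2/3)
T = A + t·(J−A) with t = 1/3

t = 1/3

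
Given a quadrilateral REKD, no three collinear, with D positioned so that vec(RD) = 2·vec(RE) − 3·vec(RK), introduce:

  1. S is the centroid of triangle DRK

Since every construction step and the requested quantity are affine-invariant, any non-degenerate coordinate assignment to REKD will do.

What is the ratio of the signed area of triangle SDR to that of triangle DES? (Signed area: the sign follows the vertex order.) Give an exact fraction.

Set R = (0, 0), E = (1, 0), K = (0, 1), D = (2, -3); any affine frame gives the same invariant.
1. S is the centroid of triangle DRK ⇒ S = (2/3, -2/3)
2·[SDR] = -2/3, 2·[DES] = 5/3
[SDR]:[DES] = -2/3:5/3 = -2/5

[SDR]:[DES] = -2/5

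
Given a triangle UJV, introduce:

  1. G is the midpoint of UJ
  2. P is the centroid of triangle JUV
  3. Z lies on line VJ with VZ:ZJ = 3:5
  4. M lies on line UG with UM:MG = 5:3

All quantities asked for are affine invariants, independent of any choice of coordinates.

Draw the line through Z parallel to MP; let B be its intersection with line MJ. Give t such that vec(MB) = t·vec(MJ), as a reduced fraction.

t = 3/88

Assign U = (0, 0), J = (1, 0), V = (0, 1) — the answer is frame-independent, so this choice is without loss of generality.
1. G is the midpoint of UJ ⇒ G = (1/2, 0)
2. P is the centroid of triangle JUV ⇒ P = (1/3, 1/3)
3. Z lies on line VJ with VZ:ZJ = 3:5 ⇒ Z = (3/8, 5/8)
4. M lies on line UG with UM:MG = 5:3 ⇒ M = (5/16, 0)
through Z parallel to MP: direction (1/48, 1/3); meets MJ at B = (43/128, 0)
B = M + t·(J−M) with t = 3/88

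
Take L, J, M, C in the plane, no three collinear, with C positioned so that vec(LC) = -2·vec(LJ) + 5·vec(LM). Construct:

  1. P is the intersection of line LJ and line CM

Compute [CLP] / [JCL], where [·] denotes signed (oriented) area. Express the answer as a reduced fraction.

Work in coordinates with L = (0, 0), J = (1, 0), M = (0, 1), C = (-2, 5).
1. P is the intersection of line LJ and line CM ⇒ P = (1/2, 0)
2·[CLP] = 5/2, 2·[JCL] = 5
[CLP]:[JCL] = 5/2:5 = 1/2

[CLP]:[JCL] = 1/2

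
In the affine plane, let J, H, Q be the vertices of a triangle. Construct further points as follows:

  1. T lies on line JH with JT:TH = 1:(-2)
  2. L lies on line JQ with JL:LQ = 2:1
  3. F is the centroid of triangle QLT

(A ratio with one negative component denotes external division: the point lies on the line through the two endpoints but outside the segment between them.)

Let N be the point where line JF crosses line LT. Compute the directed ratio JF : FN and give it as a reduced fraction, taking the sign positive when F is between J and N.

JF:FN = -7

Choose coordinates J = (0, 0), H = (1, 0), Q = (0, 1).
1. T lies on line JH with JT:TH = 1:(-2) ⇒ T = (-1, 0)
2. L lies on line JQ with JL:LQ = 2:1 ⇒ L = (0, 2/3)
3. F is the centroid of triangle QLT ⇒ F = (-1/3, 5/9)
line JF meets LT at N = (-2/7, 10/21)
F = J + t·(N−J) with t = 7/6, so JF:FN = 7/6:-1/6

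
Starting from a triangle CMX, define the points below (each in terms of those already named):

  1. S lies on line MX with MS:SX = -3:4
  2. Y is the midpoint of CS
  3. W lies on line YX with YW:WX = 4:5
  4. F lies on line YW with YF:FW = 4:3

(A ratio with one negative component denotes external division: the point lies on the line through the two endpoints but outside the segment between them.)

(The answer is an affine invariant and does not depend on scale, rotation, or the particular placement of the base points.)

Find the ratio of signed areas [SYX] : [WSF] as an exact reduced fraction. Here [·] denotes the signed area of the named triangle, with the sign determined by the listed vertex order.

[SYX]:[WSF] = 21/4

Work in coordinates with C = (0, 0), M = (1, 0), X = (0, 1).
1. S lies on line MX with MS:SX = -3:4 ⇒ S = (4, -3)
2. Y is the midpoint of CS ⇒ Y = (2, -3/2)
3. W lies on line YX with YW:WX = 4:5 ⇒ W = (10/9, -7/18)
4. F lies on line YW with YF:FW = 4:3 ⇒ F = (94/63, -109/126)
2·[SYX] = -2, 2·[WSF] = -8/21
[SYX]:[WSF] = -2:-8/21 = 21/4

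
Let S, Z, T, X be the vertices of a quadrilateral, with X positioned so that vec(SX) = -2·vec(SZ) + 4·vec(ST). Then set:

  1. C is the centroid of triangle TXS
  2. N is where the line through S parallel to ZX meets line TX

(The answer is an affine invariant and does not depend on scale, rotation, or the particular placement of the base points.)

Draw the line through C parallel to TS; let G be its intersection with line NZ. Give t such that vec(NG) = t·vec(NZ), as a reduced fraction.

Choose coordinates S = (0, 0), Z = (1, 0), T = (0, 1), X = (-2, 4).
1. C is the centroid of triangle TXS ⇒ C = (-2/3, 5/3)
2. N is where the line through S parallel to ZX meets line TX ⇒ N = (6, -8)
through C parallel to TS: direction (0, -1); meets NZ at G = (-2/3, 8/3)
G = N + t·(Z−N) with t = 4/3

t = 4/3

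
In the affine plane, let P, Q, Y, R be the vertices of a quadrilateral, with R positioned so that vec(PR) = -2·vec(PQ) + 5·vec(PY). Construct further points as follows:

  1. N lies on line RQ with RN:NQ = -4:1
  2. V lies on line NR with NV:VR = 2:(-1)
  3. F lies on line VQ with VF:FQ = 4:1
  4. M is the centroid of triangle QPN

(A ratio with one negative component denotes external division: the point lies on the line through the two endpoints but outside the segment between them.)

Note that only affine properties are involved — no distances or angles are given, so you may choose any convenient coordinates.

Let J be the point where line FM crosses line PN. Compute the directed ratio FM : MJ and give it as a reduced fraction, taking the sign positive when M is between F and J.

Work in coordinates with P = (0, 0), Q = (1, 0), Y = (0, 1), R = (-2, 5).
1. N lies on line RQ with RN:NQ = -4:1 ⇒ N = (2, -5/3)
2. V lies on line NR with NV:VR = 2:(-1) ⇒ V = (-6, 35/3)
3. F lies on line VQ with VF:FQ = 4:1 ⇒ F = (-2/5, 7/3)
4. M is the centroid of triangle QPN ⇒ M = (1, -5/9)
line FM meets PN at J = (38/31, -95/93)
M = F + t·(J−F) with t = 31/36, so FM:MJ = 31/36:5/36

FM:MJ = 31/5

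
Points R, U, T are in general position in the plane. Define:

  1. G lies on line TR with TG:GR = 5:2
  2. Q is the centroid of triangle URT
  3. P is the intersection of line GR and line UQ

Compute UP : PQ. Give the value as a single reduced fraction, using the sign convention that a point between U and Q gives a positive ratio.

UP:PQ = -3

Choose coordinates R = (0, 0), U = (1, 0), T = (0, 1).
1. G lies on line TR with TG:GR = 5:2 ⇒ G = (0, 2/7)
2. Q is the centroid of triangle URT ⇒ Q = (1/3, 1/3)
3. P is the intersection of line GR and line UQ ⇒ P = (0, 1/2)
P = U + t·(Q−U) with t = 3/2, so UP:PQ = t:(1−t) = 3/2:-1/2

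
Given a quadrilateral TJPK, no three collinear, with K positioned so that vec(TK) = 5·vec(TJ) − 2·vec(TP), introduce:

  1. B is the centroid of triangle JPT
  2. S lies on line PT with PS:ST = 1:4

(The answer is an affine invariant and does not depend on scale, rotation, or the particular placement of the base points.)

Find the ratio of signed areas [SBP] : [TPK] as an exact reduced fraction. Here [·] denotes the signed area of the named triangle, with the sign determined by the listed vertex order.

[SBP]:[TPK] = -1/75

Choose coordinates T = (0, 0), J = (1, 0), P = (0, 1), K = (5, -2).
1. B is the centroid of triangle JPT ⇒ B = (1/3, 1/3)
2. S lies on line PT with PS:ST = 1:4 ⇒ S = (0, 4/5)
2·[SBP] = 1/15, 2·[TPK] = -5
[SBP]:[TPK] = 1/15:-5 = -1/75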